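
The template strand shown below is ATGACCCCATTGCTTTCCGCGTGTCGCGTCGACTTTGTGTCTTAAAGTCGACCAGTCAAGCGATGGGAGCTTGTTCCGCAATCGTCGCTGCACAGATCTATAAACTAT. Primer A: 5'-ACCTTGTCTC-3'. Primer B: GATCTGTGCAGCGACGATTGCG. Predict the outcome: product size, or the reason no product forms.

No product — primer A has no binding site in the template.

Primer A (ACCTTGTCTC) does not match the top strand, and its reverse complement GAGACAAGGT does not match either.
With no annealing site for primer A, no amplification occurs.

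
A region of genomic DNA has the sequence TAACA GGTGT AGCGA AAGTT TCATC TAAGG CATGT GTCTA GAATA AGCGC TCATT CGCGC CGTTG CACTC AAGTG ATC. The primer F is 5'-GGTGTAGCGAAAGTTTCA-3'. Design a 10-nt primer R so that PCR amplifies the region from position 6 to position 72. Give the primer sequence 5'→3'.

5'-TTGAGTGCAA-3'

The product's 3' end on the top strand is position 72.
The reverse primer anneals to the top strand over positions 63–72, i.e. to TTGCACTCAA.
Its sequence written 5'→3' is the reverse complement: TTGAGTGCAA.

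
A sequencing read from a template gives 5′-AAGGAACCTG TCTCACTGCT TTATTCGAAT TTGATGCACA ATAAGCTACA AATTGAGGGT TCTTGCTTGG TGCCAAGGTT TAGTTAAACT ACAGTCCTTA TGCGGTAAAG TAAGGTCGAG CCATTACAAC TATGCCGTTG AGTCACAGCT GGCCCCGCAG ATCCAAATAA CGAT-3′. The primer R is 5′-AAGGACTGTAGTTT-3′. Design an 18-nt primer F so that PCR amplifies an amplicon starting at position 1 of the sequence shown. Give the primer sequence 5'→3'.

The reverse primer's reverse complement AAACTACAGTCCTT matches the template at positions 86–99; the product starts at position 1.
The forward primer is identical to the top strand over positions 1–18: AAGGAACCTGTCTCACTG.

5'-AAGGAACCTGTCTCACTG-3'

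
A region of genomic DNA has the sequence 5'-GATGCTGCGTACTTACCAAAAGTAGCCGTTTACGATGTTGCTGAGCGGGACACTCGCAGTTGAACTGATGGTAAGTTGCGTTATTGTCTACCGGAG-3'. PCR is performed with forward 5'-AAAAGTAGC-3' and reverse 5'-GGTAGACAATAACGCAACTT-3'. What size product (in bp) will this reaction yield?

75 bp

The forward primer matches the template at positions 18–26.
The reverse primer's reverse complement is AAGTTGCGTTATTGTCTACC, which matches the template at positions 73–92.
The product runs from position 18 to position 92, so its length is 92 − 18 + 1 = 75 bp.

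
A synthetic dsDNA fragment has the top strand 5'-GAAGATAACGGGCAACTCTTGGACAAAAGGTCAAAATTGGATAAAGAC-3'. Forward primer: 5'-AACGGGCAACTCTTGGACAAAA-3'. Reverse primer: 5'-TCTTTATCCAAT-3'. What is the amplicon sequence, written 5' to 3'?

Scanning the template, AACGGGCAACTCTTGGACAAAA occurs at positions 7–28; this primer anneals to the bottom strand there with its 3' end pointing downstream.
Reverse complement of the reverse primer: ATTGGATAAAGA. This occurs on the top strand at positions 36–47.
The product is the template from position 7 through 47 (41 bp).

5'-AACGGGCAACTCTTGGACAAAAGGTCAAAATTGGATAAAGA-3'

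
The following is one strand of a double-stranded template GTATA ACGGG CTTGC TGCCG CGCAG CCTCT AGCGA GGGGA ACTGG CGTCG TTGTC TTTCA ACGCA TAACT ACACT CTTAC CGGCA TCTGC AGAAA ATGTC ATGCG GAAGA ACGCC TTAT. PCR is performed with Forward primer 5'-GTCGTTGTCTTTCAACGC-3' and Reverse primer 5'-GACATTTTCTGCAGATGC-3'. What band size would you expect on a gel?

54 bp

Scanning the template, GTCGTTGTCTTTCAACGC occurs at positions 47–64; this primer anneals to the bottom strand there with its 3' end pointing downstream.
The reverse primer's reverse complement is GCATCTGCAGAAAATGTC, which matches the template at positions 83–100.
Product length = (reverse-primer end) − (forward-primer start) + 1 = 100 − 47 + 1 = 54 bp.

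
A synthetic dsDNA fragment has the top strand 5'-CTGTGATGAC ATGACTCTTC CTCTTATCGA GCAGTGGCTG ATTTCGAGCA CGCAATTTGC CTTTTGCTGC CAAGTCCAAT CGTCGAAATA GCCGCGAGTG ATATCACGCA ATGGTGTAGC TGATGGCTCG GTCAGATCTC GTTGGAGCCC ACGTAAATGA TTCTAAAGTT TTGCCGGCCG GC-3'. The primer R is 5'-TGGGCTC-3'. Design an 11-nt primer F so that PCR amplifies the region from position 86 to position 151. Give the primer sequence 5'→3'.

The reverse primer's reverse complement GAGCCCA matches the template at positions 145–151; the product starts at position 86.
The forward primer is identical to the top strand over positions 86–96: AAATAGCCGCG.

5'-AAATAGCCGCG-3'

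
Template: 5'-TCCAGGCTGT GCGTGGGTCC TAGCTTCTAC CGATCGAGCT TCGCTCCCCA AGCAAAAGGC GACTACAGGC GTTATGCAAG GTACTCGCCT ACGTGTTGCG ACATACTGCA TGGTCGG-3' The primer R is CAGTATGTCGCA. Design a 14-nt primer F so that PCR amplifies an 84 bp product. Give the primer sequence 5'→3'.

5'-TTCTACCGATCGAG-3'

The reverse primer's reverse complement TGCGACATACTG matches the template at positions 97–108, so the product ends at position 108.
An 84 bp product then starts at position 108 − 84 + 1 = 25.
The forward primer is identical to the top strand there: TTCTACCGATCGAG.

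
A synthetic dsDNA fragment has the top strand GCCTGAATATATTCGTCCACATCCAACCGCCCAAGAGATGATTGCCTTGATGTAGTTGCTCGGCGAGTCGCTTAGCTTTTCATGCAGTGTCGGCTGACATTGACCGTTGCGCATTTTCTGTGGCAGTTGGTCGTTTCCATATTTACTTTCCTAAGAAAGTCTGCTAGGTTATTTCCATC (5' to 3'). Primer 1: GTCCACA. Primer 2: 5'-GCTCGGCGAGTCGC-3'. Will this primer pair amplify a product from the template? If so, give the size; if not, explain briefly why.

Primer 1 (GTCCACA) matches the top strand at positions 15–21 (3' end points downstream).
Primer 2 (GCTCGGCGAGTCGC) also matches the top strand directly, at positions 58–71 — its reverse complement GCGACTCGCCGAGC is not present.
Both primers anneal to the bottom strand with 3' ends pointing the same way, so neither can prime synthesis back toward the other.

No product — both primers anneal to the same strand and extend in the same direction.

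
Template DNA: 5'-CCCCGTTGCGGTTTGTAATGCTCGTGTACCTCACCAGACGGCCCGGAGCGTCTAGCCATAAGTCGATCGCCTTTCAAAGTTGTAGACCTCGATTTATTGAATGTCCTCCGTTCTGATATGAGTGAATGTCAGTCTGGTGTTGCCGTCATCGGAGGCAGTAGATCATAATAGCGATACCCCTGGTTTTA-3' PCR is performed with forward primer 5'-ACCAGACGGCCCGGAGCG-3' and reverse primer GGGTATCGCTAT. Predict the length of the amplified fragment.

147 bp

Forward primer ACCAGACGGCCCGGAGCG is found on the top strand at positions 33–50.
Reverse complement of the reverse primer: ATAGCGATACCC. This occurs on the top strand at positions 168–179.
Product length = (reverse-primer end) − (forward-primer start) + 1 = 179 − 33 + 1 = 147 bp.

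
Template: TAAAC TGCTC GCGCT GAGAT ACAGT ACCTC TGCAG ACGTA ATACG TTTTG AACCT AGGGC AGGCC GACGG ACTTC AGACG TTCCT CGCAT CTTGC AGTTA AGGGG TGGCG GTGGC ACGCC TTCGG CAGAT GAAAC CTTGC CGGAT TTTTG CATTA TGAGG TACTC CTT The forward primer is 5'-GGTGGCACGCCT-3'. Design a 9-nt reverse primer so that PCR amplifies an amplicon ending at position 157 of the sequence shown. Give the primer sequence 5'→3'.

5'-CATAATGCA-3'

The forward primer binds at positions 110–121; the product's 3' end on the top strand is position 157.
The reverse primer anneals to the top strand over positions 149–157, i.e. to TGCATTATG.
Its sequence written 5'→3' is the reverse complement: CATAATGCA.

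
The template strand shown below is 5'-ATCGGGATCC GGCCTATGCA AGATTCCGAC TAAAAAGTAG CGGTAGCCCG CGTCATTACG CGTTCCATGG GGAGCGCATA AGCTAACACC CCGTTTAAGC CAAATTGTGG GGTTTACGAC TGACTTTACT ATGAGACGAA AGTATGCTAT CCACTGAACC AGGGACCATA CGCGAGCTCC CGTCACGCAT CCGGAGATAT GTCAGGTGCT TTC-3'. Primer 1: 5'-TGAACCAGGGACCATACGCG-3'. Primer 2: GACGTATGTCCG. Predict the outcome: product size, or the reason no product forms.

Primer 2 (GACGTATGTCCG) does not match the top strand, and its reverse complement CGGACATACGTC does not match either.
With no annealing site for primer 2, no amplification occurs.

No product — primer 2 has no binding site in the template.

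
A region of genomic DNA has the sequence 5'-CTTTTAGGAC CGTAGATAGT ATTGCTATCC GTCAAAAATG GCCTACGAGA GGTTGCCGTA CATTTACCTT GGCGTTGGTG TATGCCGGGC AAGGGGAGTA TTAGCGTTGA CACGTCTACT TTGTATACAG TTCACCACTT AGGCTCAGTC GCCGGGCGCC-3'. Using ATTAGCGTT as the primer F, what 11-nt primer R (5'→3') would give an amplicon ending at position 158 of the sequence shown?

The forward primer binds at positions 100–108; the product's 3' end on the top strand is position 158.
The reverse primer anneals to the top strand over positions 148–158, i.e. to GTCGCCGGGCG.
Its sequence written 5'→3' is the reverse complement: CGCCCGGCGAC.

5'-CGCCCGGCGAC-3'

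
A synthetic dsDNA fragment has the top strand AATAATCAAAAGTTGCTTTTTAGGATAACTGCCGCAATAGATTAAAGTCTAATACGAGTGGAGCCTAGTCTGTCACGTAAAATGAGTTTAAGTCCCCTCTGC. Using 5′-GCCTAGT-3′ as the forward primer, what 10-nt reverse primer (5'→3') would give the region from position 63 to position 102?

5'-GCAGAGGGGA-3'

The product's 3' end on the top strand is position 102.
The reverse primer anneals to the top strand over positions 93–102, i.e. to TCCCCTCTGC.
Its sequence written 5'→3' is the reverse complement: GCAGAGGGGA.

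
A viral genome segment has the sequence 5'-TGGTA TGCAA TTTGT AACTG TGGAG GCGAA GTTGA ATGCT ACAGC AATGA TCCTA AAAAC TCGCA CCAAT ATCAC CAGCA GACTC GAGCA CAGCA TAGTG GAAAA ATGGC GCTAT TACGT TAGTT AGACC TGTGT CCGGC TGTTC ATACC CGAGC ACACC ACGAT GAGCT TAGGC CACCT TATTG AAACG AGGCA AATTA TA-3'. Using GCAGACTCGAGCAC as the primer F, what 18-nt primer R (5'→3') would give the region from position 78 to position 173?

The product's 3' end on the top strand is position 173.
The reverse primer anneals to the top strand over positions 156–173, i.e. to ACACCACGATGAGCTTAG.
Its sequence written 5'→3' is the reverse complement: CTAAGCTCATCGTGGTGT.

5'-CTAAGCTCATCGTGGTGT-3'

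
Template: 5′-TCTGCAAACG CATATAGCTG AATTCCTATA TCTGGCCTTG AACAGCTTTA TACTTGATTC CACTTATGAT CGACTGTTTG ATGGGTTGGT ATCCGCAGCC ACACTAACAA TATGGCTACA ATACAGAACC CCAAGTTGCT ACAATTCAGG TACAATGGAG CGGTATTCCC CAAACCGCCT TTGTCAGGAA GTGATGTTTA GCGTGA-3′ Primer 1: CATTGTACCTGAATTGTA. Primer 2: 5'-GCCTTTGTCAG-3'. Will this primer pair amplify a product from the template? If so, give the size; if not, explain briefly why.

Primer 1 (CATTGTACCTGAATTGTA) has reverse complement TACAATTCAGGTACAATG, which matches the top strand at positions 140–157; primer 1 anneals to the top strand there with its 3' end pointing upstream toward position 140.
Primer 2 (GCCTTTGTCAG) matches the top strand directly at positions 177–187; it anneals to the bottom strand with its 3' end pointing downstream toward position 187.
The 3' ends diverge (primer 1 extends toward position 1, primer 2 toward position 206), so the primers never converge on a shared product.

No product — the primers' 3' ends point away from each other.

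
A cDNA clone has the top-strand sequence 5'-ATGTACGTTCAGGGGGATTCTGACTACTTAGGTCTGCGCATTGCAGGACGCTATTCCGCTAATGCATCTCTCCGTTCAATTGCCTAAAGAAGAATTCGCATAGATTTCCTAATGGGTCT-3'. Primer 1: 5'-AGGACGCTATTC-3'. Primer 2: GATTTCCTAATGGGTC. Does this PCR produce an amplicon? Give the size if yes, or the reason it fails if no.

No product — both primers anneal to the same strand and extend in the same direction.

Primer 1 (AGGACGCTATTC) matches the top strand at positions 45–56 (3' end points downstream).
Primer 2 (GATTTCCTAATGGGTC) also matches the top strand directly, at positions 103–118 — its reverse complement GACCCATTAGGAAATC is not present.
Both primers anneal to the bottom strand with 3' ends pointing the same way, so neither can prime synthesis back toward the other.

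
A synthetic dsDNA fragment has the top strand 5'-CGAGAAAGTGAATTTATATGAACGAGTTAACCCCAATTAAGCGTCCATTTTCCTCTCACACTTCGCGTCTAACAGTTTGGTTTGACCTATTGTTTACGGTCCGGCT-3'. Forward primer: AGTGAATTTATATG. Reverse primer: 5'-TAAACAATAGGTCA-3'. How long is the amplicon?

90 bp

The forward primer matches the template at positions 7–20.
The reverse primer's reverse complement is TGACCTATTGTTTA, which matches the template at positions 83–96.
Amplicon spans positions 7–96: 90 bp.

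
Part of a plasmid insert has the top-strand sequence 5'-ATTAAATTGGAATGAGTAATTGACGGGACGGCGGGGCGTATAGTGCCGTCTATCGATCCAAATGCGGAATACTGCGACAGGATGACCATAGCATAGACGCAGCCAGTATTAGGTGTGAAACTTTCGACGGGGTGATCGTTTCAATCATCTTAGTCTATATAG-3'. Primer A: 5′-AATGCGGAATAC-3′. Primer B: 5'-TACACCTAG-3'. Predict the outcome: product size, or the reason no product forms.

Primer B (TACACCTAG) does not match the top strand, and its reverse complement CTAGGTGTA does not match either.
With no annealing site for primer B, no amplification occurs.

No product — primer B has no binding site in the template.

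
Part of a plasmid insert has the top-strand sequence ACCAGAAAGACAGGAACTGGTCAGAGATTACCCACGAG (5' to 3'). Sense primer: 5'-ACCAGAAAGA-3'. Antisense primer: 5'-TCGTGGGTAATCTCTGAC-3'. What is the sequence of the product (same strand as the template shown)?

Scanning the template, ACCAGAAAGA occurs at positions 1–10; this primer anneals to the bottom strand there with its 3' end pointing downstream.
Taking the reverse complement of TCGTGGGTAATCTCTGAC gives GTCAGAGATTACCCACGA, found at positions 20–37 on the template; the primer anneals here to the top strand with its 3' end pointing upstream.
The product is the template from position 1 through 37 (37 bp).

5'-ACCAGAAAGACAGGAACTGGTCAGAGATTACCCACGA-3'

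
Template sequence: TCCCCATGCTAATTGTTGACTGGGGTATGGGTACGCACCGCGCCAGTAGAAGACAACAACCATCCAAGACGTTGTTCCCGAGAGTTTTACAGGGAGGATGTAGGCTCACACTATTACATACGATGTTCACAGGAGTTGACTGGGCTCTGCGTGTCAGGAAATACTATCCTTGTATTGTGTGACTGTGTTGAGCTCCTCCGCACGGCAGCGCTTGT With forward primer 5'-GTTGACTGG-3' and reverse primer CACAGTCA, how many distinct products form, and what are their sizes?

Two products: 173 bp, 53 bp

The forward primer GTTGACTGG matches the top strand at positions 15–23, 135–143.
The reverse primer's reverse complement is TGACTGTG, matching at positions 180–187.
Each forward site pairs with the reverse site to give a product ending at position 187: sizes 173, 53 bp.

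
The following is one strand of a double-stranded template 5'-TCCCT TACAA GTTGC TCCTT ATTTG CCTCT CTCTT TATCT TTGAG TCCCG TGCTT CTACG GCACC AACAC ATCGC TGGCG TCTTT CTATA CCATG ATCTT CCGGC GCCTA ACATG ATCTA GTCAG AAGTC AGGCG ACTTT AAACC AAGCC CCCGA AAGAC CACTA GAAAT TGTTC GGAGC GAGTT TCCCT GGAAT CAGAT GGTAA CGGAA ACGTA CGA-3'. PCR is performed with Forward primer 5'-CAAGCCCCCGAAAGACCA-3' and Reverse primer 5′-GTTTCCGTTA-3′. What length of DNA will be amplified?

The forward primer matches the template at positions 145–162.
Reverse complement of the reverse primer: TAACGGAAAC. This occurs on the top strand at positions 203–212.
Amplicon spans positions 145–212: 68 bp.

68 bp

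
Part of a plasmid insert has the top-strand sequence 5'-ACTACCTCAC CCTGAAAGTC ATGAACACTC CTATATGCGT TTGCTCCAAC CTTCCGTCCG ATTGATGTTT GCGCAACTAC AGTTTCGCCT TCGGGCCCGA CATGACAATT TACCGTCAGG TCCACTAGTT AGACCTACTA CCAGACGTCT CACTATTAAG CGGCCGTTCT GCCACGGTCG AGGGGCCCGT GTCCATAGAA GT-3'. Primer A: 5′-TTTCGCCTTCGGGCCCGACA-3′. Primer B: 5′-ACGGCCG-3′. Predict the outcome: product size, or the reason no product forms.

Primer A (TTTCGCCTTCGGGCCCGACA) matches the top strand at positions 83–102; it acts as a forward primer.
Primer B's reverse complement is CGGCCGT, matching the top strand at positions 161–167; it acts as a reverse primer.
The 3' ends face each other across positions 83–167, giving an 85 bp product.

Yes — an 85 bp product.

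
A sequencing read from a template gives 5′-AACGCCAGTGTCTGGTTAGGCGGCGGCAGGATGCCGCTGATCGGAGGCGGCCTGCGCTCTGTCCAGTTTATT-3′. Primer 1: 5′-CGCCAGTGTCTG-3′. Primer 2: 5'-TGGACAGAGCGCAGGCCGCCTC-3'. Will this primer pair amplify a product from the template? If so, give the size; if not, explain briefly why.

Yes — a 63 bp product.

Primer 1 (CGCCAGTGTCTG) matches the top strand at positions 3–14; it acts as a forward primer.
Primer 2's reverse complement is GAGGCGGCCTGCGCTCTGTCCA, matching the top strand at positions 44–65; it acts as a reverse primer.
The 3' ends face each other across positions 3–65, giving a 63 bp product.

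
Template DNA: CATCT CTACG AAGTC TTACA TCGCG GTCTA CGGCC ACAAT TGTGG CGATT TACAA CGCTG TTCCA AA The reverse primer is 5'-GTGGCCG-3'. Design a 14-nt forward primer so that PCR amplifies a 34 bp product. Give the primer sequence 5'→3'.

5'-CTCTACGAAGTCTT-3'

The reverse primer's reverse complement CGGCCAC matches the template at positions 31–37, so the product ends at position 37.
A 34 bp product then starts at position 37 − 34 + 1 = 4.
The forward primer is identical to the top strand there: CTCTACGAAGTCTT.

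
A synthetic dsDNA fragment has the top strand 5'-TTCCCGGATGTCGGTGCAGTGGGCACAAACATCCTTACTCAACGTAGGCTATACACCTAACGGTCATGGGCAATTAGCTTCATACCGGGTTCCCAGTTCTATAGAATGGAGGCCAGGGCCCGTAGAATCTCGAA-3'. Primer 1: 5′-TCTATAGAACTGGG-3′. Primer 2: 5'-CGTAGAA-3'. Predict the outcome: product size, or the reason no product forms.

No product — the primers' 3' ends point away from each other.

Primer 1 (TCTATAGAACTGGG) has reverse complement CCCAGTTCTATAGA, which matches the top strand at positions 92–105; primer 1 anneals to the top strand there with its 3' end pointing upstream toward position 92.
Primer 2 (CGTAGAA) matches the top strand directly at positions 121–127; it anneals to the bottom strand with its 3' end pointing downstream toward position 127.
The 3' ends diverge (primer 1 extends toward position 1, primer 2 toward position 134), so the primers never converge on a shared product.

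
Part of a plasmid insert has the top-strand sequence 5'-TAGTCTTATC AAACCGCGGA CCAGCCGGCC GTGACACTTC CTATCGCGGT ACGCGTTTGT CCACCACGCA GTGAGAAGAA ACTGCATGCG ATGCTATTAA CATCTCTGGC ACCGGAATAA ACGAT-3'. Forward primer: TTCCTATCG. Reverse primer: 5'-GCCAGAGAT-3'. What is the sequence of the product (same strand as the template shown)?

5'-TTCCTATCGCGGTACGCGTTTGTCCACCACGCAGTGAGAAGAAACTGCATGCGATGCTATTAACATCTCTGGC-3'

The forward primer matches the template at positions 38–46.
Reverse complement of the reverse primer: ATCTCTGGC. This occurs on the top strand at positions 102–110.
The product is the template from position 38 through 110 (73 bp).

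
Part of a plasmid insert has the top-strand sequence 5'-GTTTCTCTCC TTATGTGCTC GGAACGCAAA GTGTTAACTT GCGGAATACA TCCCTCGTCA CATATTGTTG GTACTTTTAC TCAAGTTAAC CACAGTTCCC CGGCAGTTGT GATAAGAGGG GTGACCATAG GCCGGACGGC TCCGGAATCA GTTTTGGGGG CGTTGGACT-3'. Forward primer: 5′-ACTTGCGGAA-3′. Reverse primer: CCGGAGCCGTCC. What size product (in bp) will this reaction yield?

109 bp

Scanning the template, ACTTGCGGAA occurs at positions 37–46; this primer anneals to the bottom strand there with its 3' end pointing downstream.
Reverse complement of the reverse primer: GGACGGCTCCGG. This occurs on the top strand at positions 134–145.
Product length = (reverse-primer end) − (forward-primer start) + 1 = 145 − 37 + 1 = 109 bp.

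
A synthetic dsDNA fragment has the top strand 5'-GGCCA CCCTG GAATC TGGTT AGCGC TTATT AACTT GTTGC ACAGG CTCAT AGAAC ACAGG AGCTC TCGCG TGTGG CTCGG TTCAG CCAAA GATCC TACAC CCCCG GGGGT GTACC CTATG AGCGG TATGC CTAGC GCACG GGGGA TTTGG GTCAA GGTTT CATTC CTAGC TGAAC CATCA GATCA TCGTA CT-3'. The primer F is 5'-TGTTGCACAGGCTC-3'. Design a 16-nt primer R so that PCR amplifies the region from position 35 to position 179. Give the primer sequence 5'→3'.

The product's 3' end on the top strand is position 179.
The reverse primer anneals to the top strand over positions 164–179, i.e. to TCCTAGCTGAACCATC.
Its sequence written 5'→3' is the reverse complement: GATGGTTCAGCTAGGA.

5'-GATGGTTCAGCTAGGA-3'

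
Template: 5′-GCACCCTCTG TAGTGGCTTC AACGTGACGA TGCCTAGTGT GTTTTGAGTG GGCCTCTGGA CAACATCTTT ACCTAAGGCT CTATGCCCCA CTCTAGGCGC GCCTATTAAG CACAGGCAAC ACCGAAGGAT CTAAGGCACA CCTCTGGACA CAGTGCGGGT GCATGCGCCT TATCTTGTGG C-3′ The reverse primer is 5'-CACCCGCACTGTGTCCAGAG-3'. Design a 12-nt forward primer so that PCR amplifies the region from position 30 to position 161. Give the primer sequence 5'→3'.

5'-ATGCCTAGTGTG-3'

The reverse primer's reverse complement CTCTGGACACAGTGCGGGTG matches the template at positions 142–161; the product starts at position 30.
The forward primer is identical to the top strand over positions 30–41: ATGCCTAGTGTG.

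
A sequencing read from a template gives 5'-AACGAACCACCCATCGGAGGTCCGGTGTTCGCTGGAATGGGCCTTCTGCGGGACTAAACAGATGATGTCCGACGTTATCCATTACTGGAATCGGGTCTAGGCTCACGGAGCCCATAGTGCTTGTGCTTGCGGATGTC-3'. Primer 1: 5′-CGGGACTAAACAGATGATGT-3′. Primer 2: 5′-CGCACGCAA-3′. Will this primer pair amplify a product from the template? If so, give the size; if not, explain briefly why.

No product — primer 2 has no binding site in the template.

Primer 2 (CGCACGCAA) does not match the top strand, and its reverse complement TTGCGTGCG does not match either.
With no annealing site for primer 2, no amplification occurs.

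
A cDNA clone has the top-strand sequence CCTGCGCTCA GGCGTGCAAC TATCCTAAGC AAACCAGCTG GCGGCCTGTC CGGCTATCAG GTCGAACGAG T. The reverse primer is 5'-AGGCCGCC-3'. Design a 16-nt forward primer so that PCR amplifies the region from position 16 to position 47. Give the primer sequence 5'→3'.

The reverse primer's reverse complement GGCGGCCT matches the template at positions 40–47; the product starts at position 16.
The forward primer is identical to the top strand over positions 16–31: GCAACTATCCTAAGCA.

5'-GCAACTATCCTAAGCA-3'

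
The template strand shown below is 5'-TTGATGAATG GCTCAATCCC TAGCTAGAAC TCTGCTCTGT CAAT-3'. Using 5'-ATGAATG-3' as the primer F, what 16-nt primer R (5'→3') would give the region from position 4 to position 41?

The product's 3' end on the top strand is position 41.
The reverse primer anneals to the top strand over positions 26–41, i.e. to AGAACTCTGCTCTGTC.
Its sequence written 5'→3' is the reverse complement: GACAGAGCAGAGTTCT.

5'-GACAGAGCAGAGTTCT-3'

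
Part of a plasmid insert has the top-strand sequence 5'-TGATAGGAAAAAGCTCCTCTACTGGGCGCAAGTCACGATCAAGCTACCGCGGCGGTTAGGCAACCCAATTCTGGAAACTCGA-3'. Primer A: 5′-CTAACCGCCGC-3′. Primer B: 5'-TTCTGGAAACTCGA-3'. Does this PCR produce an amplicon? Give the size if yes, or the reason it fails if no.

Primer A (CTAACCGCCGC) has reverse complement GCGGCGGTTAG, which matches the top strand at positions 49–59; primer A anneals to the top strand there with its 3' end pointing upstream toward position 49.
Primer B (TTCTGGAAACTCGA) matches the top strand directly at positions 69–82; it anneals to the bottom strand with its 3' end pointing downstream toward position 82.
The 3' ends diverge (primer A extends toward position 1, primer B toward position 82), so the primers never converge on a shared product.

No product — the primers' 3' ends point away from each other.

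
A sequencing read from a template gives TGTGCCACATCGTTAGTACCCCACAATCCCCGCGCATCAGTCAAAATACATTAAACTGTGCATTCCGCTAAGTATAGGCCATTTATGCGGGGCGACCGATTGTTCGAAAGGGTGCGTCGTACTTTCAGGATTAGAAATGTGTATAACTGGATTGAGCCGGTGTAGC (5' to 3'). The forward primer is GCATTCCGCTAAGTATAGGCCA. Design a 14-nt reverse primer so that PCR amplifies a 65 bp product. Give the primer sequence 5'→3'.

5'-AAGTACGACGCACC-3'

The forward primer binds at positions 60–81, so a 65 bp product ends at position 60 + 65 − 1 = 124.
The reverse primer anneals to the top strand over positions 111–124, i.e. to GGTGCGTCGTACTT.
Its sequence written 5'→3' is the reverse complement: AAGTACGACGCACC.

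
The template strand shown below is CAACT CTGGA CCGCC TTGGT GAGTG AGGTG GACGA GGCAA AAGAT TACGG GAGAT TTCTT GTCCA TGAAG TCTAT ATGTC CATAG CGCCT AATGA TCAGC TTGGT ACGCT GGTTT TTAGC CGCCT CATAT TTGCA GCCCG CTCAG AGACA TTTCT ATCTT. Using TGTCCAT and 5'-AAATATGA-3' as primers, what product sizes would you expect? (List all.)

73 bp, 56 bp

The forward primer TGTCCAT matches the top strand at positions 60–66, 77–83.
The reverse primer's reverse complement is TCATATTT, matching at positions 125–132.
Each forward site pairs with the reverse site to give a product ending at position 132: sizes 73, 56 bp.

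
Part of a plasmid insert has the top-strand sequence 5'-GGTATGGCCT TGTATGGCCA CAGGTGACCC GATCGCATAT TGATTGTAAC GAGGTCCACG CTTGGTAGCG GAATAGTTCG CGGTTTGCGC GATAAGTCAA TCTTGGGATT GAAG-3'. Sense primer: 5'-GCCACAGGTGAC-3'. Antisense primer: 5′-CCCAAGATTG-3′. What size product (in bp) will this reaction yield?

Scanning the template, GCCACAGGTGAC occurs at positions 17–28; this primer anneals to the bottom strand there with its 3' end pointing downstream.
The reverse primer's reverse complement is CAATCTTGGG, which matches the template at positions 98–107.
The product runs from position 17 to position 107, so its length is 107 − 17 + 1 = 91 bp.

91 bp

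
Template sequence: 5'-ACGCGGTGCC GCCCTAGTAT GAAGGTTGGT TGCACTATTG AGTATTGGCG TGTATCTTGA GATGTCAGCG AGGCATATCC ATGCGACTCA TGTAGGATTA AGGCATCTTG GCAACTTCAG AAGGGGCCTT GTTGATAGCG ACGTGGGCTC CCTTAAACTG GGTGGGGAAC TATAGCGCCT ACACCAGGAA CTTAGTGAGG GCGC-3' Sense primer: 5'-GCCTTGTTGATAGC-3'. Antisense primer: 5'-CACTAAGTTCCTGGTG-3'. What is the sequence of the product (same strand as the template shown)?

5'-GCCTTGTTGATAGCGACGTGGGCTCCCTTAAACTGGGTGGGGAACTATAGCGCCTACACCAGGAACTTAGTG-3'

The forward primer matches the template at positions 126–139.
The reverse primer's reverse complement is CACCAGGAACTTAGTG, which matches the template at positions 182–197.
The product is the template from position 126 through 197 (72 bp).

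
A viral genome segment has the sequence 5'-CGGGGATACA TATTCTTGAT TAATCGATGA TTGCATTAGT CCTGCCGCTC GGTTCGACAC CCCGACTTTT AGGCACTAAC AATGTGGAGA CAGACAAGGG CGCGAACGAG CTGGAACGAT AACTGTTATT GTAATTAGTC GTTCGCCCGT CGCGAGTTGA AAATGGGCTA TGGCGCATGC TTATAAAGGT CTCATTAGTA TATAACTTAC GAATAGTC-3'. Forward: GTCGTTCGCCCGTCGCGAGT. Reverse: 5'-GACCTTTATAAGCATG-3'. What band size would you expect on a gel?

Scanning the template, GTCGTTCGCCCGTCGCGAGT occurs at positions 138–157; this primer anneals to the bottom strand there with its 3' end pointing downstream.
The reverse primer's reverse complement is CATGCTTATAAAGGTC, which matches the template at positions 176–191.
Product length = (reverse-primer end) − (forward-primer start) + 1 = 191 − 138 + 1 = 54 bp.

54 bp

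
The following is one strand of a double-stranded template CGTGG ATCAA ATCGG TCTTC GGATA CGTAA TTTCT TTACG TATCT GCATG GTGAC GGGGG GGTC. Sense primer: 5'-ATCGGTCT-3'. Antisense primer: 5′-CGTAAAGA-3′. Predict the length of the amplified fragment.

The forward primer matches the template at positions 11–18.
Taking the reverse complement of CGTAAAGA gives TCTTTACG, found at positions 33–40 on the template; the primer anneals here to the top strand with its 3' end pointing upstream.
Product length = (reverse-primer end) − (forward-primer start) + 1 = 40 − 11 + 1 = 30 bp.

30 bp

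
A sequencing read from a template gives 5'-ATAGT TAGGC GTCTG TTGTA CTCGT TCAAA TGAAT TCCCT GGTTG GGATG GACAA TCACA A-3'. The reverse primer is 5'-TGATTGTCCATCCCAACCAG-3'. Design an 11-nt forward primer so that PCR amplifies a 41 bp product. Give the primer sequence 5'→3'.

The reverse primer's reverse complement CTGGTTGGGATGGACAATCA matches the template at positions 39–58, so the product ends at position 58.
A 41 bp product then starts at position 58 − 41 + 1 = 18.
The forward primer is identical to the top strand there: GTACTCGTTCA.

5'-GTACTCGTTCA-3'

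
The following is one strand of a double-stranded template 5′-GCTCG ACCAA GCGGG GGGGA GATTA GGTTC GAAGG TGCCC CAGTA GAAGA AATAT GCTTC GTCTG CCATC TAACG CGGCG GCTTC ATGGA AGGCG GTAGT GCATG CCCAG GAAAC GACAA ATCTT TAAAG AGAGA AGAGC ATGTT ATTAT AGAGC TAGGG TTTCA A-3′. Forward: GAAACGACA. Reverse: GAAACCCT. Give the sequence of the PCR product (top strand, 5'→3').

5'-GAAACGACAAATCTTTAAAGAGAGAAGAGCATGTTATTATAGAGCTAGGGTTTC-3'

Forward primer GAAACGACA is found on the top strand at positions 111–119.
The reverse primer's reverse complement is AGGGTTTC, which matches the template at positions 157–164.
The product is the template from position 111 through 164 (54 bp).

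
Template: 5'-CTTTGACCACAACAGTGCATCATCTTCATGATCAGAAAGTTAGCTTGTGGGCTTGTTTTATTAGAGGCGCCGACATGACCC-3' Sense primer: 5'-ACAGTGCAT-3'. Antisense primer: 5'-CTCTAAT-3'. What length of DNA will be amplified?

Forward primer ACAGTGCAT is found on the top strand at positions 12–20.
Reverse complement of the reverse primer: ATTAGAG. This occurs on the top strand at positions 60–66.
Amplicon spans positions 12–66: 55 bp.

55 bp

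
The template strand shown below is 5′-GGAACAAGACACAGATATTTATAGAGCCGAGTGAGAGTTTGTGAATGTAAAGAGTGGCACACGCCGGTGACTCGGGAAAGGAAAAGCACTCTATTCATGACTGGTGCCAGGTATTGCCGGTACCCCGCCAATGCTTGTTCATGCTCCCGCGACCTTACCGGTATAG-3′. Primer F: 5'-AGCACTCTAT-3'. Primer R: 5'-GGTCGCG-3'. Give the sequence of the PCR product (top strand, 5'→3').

5'-AGCACTCTATTCATGACTGGTGCCAGGTATTGCCGGTACCCCGCCAATGCTTGTTCATGCTCCCGCGACC-3'

The forward primer matches the template at positions 85–94.
The reverse primer's reverse complement is CGCGACC, which matches the template at positions 148–154.
The product is the template from position 85 through 154 (70 bp).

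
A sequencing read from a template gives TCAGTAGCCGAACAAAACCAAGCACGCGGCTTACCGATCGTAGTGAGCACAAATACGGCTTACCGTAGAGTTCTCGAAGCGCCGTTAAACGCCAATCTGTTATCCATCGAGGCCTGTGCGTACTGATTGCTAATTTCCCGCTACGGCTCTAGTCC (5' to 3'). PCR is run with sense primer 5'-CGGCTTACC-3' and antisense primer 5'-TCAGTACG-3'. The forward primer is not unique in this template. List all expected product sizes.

The forward primer CGGCTTACC matches the top strand at positions 27–35, 56–64.
The reverse primer's reverse complement is CGTACTGA, matching at positions 119–126.
Each forward site pairs with the reverse site to give a product ending at position 126: sizes 100, 71 bp.

100 bp, 71 bp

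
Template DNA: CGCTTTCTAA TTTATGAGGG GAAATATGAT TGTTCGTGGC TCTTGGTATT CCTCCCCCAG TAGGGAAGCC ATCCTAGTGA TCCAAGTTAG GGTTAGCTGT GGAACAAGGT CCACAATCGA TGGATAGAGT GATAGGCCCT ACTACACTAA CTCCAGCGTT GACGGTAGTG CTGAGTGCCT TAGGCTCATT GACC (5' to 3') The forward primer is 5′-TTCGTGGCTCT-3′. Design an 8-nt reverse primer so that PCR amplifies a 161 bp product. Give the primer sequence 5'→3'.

5'-GTCAATGA-3'

The forward primer binds at positions 33–43, so a 161 bp product ends at position 33 + 161 − 1 = 193.
The reverse primer anneals to the top strand over positions 186–193, i.e. to TCATTGAC.
Its sequence written 5'→3' is the reverse complement: GTCAATGA.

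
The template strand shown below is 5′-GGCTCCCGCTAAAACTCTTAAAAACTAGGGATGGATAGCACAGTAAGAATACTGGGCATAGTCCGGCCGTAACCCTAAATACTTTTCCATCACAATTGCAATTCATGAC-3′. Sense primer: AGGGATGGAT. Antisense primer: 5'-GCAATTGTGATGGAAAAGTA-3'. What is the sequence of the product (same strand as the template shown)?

Scanning the template, AGGGATGGAT occurs at positions 27–36; this primer anneals to the bottom strand there with its 3' end pointing downstream.
Reverse complement of the reverse primer: TACTTTTCCATCACAATTGC. This occurs on the top strand at positions 80–99.
The product is the template from position 27 through 99 (73 bp).

5'-AGGGATGGATAGCACAGTAAGAATACTGGGCATAGTCCGGCCGTAACCCTAAATACTTTTCCATCACAATTGC-3'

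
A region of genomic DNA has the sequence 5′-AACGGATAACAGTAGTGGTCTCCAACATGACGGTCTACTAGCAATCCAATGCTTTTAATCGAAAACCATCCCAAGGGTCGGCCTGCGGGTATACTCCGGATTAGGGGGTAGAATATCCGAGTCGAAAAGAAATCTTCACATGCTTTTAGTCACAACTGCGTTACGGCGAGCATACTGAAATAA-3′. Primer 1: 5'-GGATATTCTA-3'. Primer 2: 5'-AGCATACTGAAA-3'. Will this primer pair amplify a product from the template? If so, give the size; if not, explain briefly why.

No product — the primers' 3' ends point away from each other.

Primer 1 (GGATATTCTA) has reverse complement TAGAATATCC, which matches the top strand at positions 109–118; primer 1 anneals to the top strand there with its 3' end pointing upstream toward position 109.
Primer 2 (AGCATACTGAAA) matches the top strand directly at positions 169–180; it anneals to the bottom strand with its 3' end pointing downstream toward position 180.
The 3' ends diverge (primer 1 extends toward position 1, primer 2 toward position 183), so the primers never converge on a shared product.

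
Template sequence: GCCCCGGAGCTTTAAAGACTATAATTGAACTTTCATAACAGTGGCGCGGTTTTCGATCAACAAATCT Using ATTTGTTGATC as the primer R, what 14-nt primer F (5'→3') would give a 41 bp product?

5'-TTGAACTTTCATAA-3'

The reverse primer's reverse complement GATCAACAAAT matches the template at positions 55–65, so the product ends at position 65.
A 41 bp product then starts at position 65 − 41 + 1 = 25.
The forward primer is identical to the top strand there: TTGAACTTTCATAA.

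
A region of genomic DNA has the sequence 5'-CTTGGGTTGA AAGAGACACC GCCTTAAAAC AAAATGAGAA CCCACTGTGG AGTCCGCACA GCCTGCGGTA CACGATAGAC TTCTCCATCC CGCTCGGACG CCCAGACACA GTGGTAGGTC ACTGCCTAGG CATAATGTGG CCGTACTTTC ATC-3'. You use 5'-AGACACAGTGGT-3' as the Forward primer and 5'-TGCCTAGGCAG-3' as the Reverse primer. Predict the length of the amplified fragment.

29 bp

Scanning the template, AGACACAGTGGT occurs at positions 104–115; this primer anneals to the bottom strand there with its 3' end pointing downstream.
The reverse primer's reverse complement is CTGCCTAGGCA, which matches the template at positions 122–132.
The product runs from position 104 to position 132, so its length is 132 − 104 + 1 = 29 bp.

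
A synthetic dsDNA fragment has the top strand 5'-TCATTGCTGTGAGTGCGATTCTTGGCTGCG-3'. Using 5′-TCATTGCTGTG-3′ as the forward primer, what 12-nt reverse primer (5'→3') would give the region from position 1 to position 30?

5'-CGCAGCCAAGAA-3'

The product's 3' end on the top strand is position 30.
The reverse primer anneals to the top strand over positions 19–30, i.e. to TTCTTGGCTGCG.
Its sequence written 5'→3' is the reverse complement: CGCAGCCAAGAA.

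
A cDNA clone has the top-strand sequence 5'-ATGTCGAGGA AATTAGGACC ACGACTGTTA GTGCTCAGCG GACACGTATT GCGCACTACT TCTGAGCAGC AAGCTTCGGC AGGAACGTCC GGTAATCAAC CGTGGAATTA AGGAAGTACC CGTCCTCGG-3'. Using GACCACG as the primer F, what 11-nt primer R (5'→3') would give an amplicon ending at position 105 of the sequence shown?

5'-CCACGGTTGAT-3'

The forward primer binds at positions 17–23; the product's 3' end on the top strand is position 105.
The reverse primer anneals to the top strand over positions 95–105, i.e. to ATCAACCGTGG.
Its sequence written 5'→3' is the reverse complement: CCACGGTTGAT.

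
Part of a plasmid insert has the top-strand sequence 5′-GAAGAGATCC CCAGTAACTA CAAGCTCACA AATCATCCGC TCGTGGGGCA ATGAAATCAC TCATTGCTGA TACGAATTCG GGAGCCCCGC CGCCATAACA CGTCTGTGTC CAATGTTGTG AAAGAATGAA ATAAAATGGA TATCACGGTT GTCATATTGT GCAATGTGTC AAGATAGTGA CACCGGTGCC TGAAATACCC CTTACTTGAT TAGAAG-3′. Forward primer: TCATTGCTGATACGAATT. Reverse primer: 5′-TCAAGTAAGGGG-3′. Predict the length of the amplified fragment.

149 bp

The forward primer matches the template at positions 61–78.
Reverse complement of the reverse primer: CCCCTTACTTGA. This occurs on the top strand at positions 198–209.
Product length = (reverse-primer end) − (forward-primer start) + 1 = 209 − 61 + 1 = 149 bp.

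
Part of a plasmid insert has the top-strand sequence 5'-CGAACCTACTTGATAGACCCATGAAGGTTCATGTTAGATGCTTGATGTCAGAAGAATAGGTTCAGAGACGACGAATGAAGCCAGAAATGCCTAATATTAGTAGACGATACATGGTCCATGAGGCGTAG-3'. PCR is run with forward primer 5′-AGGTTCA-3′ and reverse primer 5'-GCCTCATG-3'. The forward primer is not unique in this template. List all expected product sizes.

The forward primer AGGTTCA matches the top strand at positions 25–31, 58–64.
The reverse primer's reverse complement is CATGAGGC, matching at positions 117–124.
Each forward site pairs with the reverse site to give a product ending at position 124: sizes 100, 67 bp.

100 bp, 67 bp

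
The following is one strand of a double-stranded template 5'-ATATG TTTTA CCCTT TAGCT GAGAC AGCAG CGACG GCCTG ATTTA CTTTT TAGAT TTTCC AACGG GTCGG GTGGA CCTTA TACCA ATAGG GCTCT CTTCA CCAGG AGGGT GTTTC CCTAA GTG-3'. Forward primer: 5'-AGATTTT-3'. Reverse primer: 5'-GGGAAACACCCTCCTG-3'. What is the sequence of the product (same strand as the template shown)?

5'-AGATTTTCCAACGGGTCGGGTGGACCTTATACCAATAGGGCTCTCTTCACCAGGAGGGTGTTTCCC-3'

Forward primer AGATTTT is found on the top strand at positions 52–58.
Taking the reverse complement of GGGAAACACCCTCCTG gives CAGGAGGGTGTTTCCC, found at positions 102–117 on the template; the primer anneals here to the top strand with its 3' end pointing upstream.
The product is the template from position 52 through 117 (66 bp).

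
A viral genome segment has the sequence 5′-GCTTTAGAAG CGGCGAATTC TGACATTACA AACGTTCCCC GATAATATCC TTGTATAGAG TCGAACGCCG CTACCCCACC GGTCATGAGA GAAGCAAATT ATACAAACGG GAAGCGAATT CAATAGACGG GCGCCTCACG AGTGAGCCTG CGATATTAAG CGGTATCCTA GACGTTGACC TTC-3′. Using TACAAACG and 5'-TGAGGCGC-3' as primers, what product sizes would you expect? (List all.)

The forward primer TACAAACG matches the top strand at positions 27–34, 102–109.
The reverse primer's reverse complement is GCGCCTCA, matching at positions 131–138.
Each forward site pairs with the reverse site to give a product ending at position 138: sizes 112, 37 bp.

112 bp, 37 bp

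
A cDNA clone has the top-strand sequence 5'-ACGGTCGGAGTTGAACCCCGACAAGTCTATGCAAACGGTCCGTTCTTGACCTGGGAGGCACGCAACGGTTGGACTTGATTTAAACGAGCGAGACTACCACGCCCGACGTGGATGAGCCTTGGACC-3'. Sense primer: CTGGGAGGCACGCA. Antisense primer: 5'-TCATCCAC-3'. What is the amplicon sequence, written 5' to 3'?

5'-CTGGGAGGCACGCAACGGTTGGACTTGATTTAAACGAGCGAGACTACCACGCCCGACGTGGATGA-3'

Forward primer CTGGGAGGCACGCA is found on the top strand at positions 51–64.
The reverse primer's reverse complement is GTGGATGA, which matches the template at positions 108–115.
The product is the template from position 51 through 115 (65 bp).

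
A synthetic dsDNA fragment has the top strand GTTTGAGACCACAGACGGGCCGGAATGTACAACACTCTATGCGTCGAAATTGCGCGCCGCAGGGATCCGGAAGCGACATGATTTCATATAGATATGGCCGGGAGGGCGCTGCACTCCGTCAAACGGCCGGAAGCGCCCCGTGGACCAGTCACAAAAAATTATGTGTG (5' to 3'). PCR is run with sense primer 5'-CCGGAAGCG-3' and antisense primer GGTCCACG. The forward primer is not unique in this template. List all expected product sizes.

The forward primer CCGGAAGCG matches the top strand at positions 67–75, 127–135.
The reverse primer's reverse complement is CGTGGACC, matching at positions 139–146.
Each forward site pairs with the reverse site to give a product ending at position 146: sizes 80, 20 bp.

80 bp, 20 bp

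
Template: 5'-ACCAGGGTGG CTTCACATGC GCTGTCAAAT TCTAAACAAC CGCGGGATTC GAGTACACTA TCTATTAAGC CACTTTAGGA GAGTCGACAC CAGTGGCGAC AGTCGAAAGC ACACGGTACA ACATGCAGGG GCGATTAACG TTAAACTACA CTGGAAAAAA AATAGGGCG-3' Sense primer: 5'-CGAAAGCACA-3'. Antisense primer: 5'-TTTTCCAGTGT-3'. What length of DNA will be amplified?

55 bp

Forward primer CGAAAGCACA is found on the top strand at positions 104–113.
The reverse primer's reverse complement is ACACTGGAAAA, which matches the template at positions 148–158.
Amplicon spans positions 104–158: 55 bp.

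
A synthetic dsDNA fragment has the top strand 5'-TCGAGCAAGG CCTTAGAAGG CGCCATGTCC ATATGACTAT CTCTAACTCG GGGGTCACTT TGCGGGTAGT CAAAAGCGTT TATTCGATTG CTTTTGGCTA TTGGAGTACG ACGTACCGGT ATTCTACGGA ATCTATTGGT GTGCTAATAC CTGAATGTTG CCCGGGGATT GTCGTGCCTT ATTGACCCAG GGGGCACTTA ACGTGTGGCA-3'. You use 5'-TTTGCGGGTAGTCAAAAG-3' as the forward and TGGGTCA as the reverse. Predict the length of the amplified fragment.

131 bp

Scanning the template, TTTGCGGGTAGTCAAAAG occurs at positions 59–76; this primer anneals to the bottom strand there with its 3' end pointing downstream.
Reverse complement of the reverse primer: TGACCCA. This occurs on the top strand at positions 183–189.
The product runs from position 59 to position 189, so its length is 189 − 59 + 1 = 131 bp.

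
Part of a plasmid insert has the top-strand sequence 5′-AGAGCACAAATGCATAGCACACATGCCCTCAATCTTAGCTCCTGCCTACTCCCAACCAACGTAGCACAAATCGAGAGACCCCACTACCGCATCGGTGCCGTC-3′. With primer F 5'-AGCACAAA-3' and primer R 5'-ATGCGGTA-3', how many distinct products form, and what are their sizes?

Two products: 90 bp, 30 bp

The forward primer AGCACAAA matches the top strand at positions 3–10, 63–70.
The reverse primer's reverse complement is TACCGCAT, matching at positions 85–92.
Each forward site pairs with the reverse site to give a product ending at position 92: sizes 90, 30 bp.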